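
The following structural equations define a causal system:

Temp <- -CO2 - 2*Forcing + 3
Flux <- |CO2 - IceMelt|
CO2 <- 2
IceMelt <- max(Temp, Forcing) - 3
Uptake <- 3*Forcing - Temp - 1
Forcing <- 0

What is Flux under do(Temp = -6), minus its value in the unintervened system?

1

do(Temp=-6) replaces the equation Temp <- -CO2 - 2*Forcing + 3 with the constant Temp = -6.
IceMelt = max(Temp, Forcing) - 3  [with Temp=-6, Forcing=0]  = -3
Flux = |CO2 - IceMelt|  [with CO2=2, IceMelt=-3]  = 5
Without intervention: Temp = -CO2 - 2*Forcing + 3  [with CO2=2, Forcing=0]  = 1; IceMelt = max(Temp, Forcing) - 3  [with Temp=1, Forcing=0]  = -2; Flux = |CO2 - IceMelt|  [with CO2=2, IceMelt=-2]  = 4.
Change = 5 − 4 = 1.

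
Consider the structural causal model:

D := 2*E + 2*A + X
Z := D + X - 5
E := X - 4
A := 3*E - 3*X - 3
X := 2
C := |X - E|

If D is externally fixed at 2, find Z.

-1

Intervening sets D = 2 and removes its equation (D := 2*E + 2*A + X).
Z = D + X - 5  [with D=2, X=2]  = -1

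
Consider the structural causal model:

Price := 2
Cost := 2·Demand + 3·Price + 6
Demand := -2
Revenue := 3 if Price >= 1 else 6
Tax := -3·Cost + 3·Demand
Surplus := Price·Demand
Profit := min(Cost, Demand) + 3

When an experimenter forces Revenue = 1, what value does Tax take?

-30

Intervening sets Revenue = 1 and removes its equation (Revenue := 3 if Price >= 1 else 6).
No directed path runs from Revenue to Tax, so Tax keeps its natural value.
Cost = 2·Demand + 3·Price + 6  [with Demand=-2, Price=2]  = 8
Tax = -3·Cost + 3·Demand  [with Cost=8, Demand=-2]  = -30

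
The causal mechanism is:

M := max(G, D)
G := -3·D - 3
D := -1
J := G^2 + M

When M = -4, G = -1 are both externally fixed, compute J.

The joint intervention fixes M = -4, G = -1, removing each variable's own equation.
J = G^2 + M  [with G=-1, M=-4]  = -3

-3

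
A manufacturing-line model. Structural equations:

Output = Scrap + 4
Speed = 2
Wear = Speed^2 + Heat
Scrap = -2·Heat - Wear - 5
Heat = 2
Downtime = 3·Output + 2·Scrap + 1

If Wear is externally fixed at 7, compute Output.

-12

do(Wear=7) replaces the equation Wear = Speed^2 + Heat with the constant Wear = 7.
Scrap = -2·Heat - Wear - 5  [with Heat=2, Wear=7]  = -16
Output = Scrap + 4  [with Scrap=-16]  = -12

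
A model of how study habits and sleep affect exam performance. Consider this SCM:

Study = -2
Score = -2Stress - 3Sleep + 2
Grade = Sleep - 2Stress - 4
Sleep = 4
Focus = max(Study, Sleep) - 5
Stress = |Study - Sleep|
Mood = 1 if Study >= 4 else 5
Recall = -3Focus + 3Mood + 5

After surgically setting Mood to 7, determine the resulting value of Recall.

Intervening sets Mood = 7 and removes its equation (Mood = 1 if Study >= 4 else 5).
Focus = max(Study, Sleep) - 5  [with Study=-2, Sleep=4]  = -1
Recall = -3Focus + 3Mood + 5  [with Focus=-1, Mood=7]  = 29

29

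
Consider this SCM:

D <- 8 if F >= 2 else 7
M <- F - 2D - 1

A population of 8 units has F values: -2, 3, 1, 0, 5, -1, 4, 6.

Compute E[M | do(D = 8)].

Under do(D=8), D's equation is replaced by D=8 for every unit. Per-unit M: -19, -14, -16, -17, -12, -18, -13, -11. Mean = -15.

-15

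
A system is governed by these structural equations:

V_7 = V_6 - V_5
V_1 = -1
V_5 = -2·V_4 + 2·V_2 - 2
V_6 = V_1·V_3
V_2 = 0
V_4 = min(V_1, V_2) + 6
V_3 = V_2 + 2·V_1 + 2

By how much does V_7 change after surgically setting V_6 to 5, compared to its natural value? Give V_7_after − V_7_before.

Intervening sets V_6 = 5 and removes its equation (V_6 = V_1·V_3).
V_4 = min(V_1, V_2) + 6  [with V_1=-1, V_2=0]  = 5
V_5 = -2·V_4 + 2·V_2 - 2  [with V_4=5, V_2=0]  = -12
V_7 = V_6 - V_5  [with V_6=5, V_5=-12]  = 17
Without intervention: V_3 = V_2 + 2·V_1 + 2  [with V_2=0, V_1=-1]  = 0; V_4 = min(V_1, V_2) + 6  [with V_1=-1, V_2=0]  = 5; V_5 = -2·V_4 + 2·V_2 - 2  [with V_4=5, V_2=0]  = -12; V_6 = V_1·V_3  [with V_1=-1, V_3=0]  = 0; V_7 = V_6 - V_5  [with V_6=0, V_5=-12]  = 12.
Change = 17 − 12 = 5.

5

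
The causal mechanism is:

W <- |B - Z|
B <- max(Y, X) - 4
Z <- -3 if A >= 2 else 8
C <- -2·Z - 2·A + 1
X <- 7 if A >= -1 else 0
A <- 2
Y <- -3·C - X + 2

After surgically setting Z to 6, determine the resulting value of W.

Under do(Z=6), the mechanism Z <- -3 if A >= 2 else 8 is discarded; Z is fixed at 6.
C = -2·Z - 2·A + 1  [with Z=6, A=2]  = -15
X = 7 if A >= -1 else 0  [with A=2]  = 7
Y = -3·C - X + 2  [with C=-15, X=7]  = 40
B = max(Y, X) - 4  [with Y=40, X=7]  = 36
W = |B - Z|  [with B=36, Z=6]  = 30

30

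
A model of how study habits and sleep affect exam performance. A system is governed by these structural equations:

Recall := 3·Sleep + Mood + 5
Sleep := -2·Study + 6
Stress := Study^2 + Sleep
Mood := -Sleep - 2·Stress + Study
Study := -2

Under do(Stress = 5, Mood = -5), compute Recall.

30

Setting Stress = 5, Mood = -5 by intervention discards those variables' equations.
Sleep = -2·Study + 6  [with Study=-2]  = 10
Recall = 3·Sleep + Mood + 5  [with Sleep=10, Mood=-5]  = 30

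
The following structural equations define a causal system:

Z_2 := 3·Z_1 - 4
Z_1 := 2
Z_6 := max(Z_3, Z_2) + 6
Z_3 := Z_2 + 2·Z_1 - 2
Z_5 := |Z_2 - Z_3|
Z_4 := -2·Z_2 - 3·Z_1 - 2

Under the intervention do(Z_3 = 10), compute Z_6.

16

The intervention breaks the incoming arrows to Z_3: Z_3 := Z_2 + 2·Z_1 - 2 no longer applies, and Z_3 = 10.
Z_2 = 3·Z_1 - 4  [with Z_1=2]  = 2
Z_6 = max(Z_3, Z_2) + 6  [with Z_3=10, Z_2=2]  = 16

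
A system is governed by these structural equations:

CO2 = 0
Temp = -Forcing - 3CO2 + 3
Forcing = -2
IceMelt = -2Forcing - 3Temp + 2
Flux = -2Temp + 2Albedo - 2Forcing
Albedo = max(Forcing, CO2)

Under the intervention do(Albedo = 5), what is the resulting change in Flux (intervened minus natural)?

10

The intervention breaks the incoming arrows to Albedo: Albedo = max(Forcing, CO2) no longer applies, and Albedo = 5.
Temp = -Forcing - 3CO2 + 3  [with Forcing=-2, CO2=0]  = 5
Flux = -2Temp + 2Albedo - 2Forcing  [with Temp=5, Albedo=5, Forcing=-2]  = 4
Without intervention: Temp = -Forcing - 3CO2 + 3  [with Forcing=-2, CO2=0]  = 5; Albedo = max(Forcing, CO2)  [with Forcing=-2, CO2=0]  = 0; Flux = -2Temp + 2Albedo - 2Forcing  [with Temp=5, Albedo=0, Forcing=-2]  = -6.
Change = 4 − (-6) = 10.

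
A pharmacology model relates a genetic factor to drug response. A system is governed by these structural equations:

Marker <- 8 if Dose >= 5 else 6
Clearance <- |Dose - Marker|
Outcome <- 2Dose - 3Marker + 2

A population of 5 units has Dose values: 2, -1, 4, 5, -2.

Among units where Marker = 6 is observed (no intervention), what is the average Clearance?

5.25

Observing Marker=6 restricts to units where Marker's equation naturally yields 6: Dose ∈ {2, -1, 4, -2}. In that subpopulation Clearance = 4, 7, 2, 8, mean 5.25.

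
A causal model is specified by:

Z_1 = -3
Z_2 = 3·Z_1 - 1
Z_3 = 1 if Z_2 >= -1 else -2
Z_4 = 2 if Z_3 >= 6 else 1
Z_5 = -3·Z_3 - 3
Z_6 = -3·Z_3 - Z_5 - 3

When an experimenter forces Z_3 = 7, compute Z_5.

-24

do(Z_3=7) replaces the equation Z_3 = 1 if Z_2 >= -1 else -2 with the constant Z_3 = 7.
Z_5 = -3·Z_3 - 3  [with Z_3=7]  = -24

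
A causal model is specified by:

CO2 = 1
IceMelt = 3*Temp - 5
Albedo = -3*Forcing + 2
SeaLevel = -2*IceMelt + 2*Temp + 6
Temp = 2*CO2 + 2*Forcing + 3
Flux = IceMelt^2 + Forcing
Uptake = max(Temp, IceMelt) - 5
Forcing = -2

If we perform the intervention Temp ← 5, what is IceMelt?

The intervention breaks the incoming arrows to Temp: Temp = 2*CO2 + 2*Forcing + 3 no longer applies, and Temp = 5.
IceMelt = 3*Temp - 5  [with Temp=5]  = 10

10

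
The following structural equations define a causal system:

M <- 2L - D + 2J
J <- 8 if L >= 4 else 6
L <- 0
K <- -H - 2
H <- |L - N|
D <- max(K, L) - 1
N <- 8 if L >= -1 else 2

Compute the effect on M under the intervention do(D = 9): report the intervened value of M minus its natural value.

Intervening sets D = 9 and removes its equation (D <- max(K, L) - 1).
J = 8 if L >= 4 else 6  [with L=0]  = 6
M = 2L - D + 2J  [with L=0, D=9, J=6]  = 3
Without intervention: J = 8 if L >= 4 else 6  [with L=0]  = 6; N = 8 if L >= -1 else 2  [with L=0]  = 8; H = |L - N|  [with L=0, N=8]  = 8; K = -H - 2  [with H=8]  = -10; D = max(K, L) - 1  [with K=-10, L=0]  = -1; M = 2L - D + 2J  [with L=0, D=-1, J=6]  = 13.
Change = 3 − 13 = -10.

-10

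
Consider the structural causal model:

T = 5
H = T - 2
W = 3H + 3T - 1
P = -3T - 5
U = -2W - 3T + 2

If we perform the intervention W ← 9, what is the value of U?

-31

do(W=9) replaces the equation W = 3H + 3T - 1 with the constant W = 9.
U = -2W - 3T + 2  [with W=9, T=5]  = -31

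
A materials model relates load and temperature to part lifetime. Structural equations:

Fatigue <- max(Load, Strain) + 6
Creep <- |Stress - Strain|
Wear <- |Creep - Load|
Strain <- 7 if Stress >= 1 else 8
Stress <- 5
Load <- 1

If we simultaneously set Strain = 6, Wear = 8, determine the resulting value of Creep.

The joint intervention fixes Strain = 6, Wear = 8, removing each variable's own equation.
Creep = |Stress - Strain|  [with Stress=5, Strain=6]  = 1

1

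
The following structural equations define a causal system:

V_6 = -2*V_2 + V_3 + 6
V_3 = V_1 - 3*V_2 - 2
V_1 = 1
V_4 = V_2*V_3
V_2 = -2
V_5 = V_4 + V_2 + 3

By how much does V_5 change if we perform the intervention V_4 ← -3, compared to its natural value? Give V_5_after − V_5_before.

7

Intervening sets V_4 = -3 and removes its equation (V_4 = V_2*V_3).
V_5 = V_4 + V_2 + 3  [with V_4=-3, V_2=-2]  = -2
Without intervention: V_3 = V_1 - 3*V_2 - 2  [with V_1=1, V_2=-2]  = 5; V_4 = V_2*V_3  [with V_2=-2, V_3=5]  = -10; V_5 = V_4 + V_2 + 3  [with V_4=-10, V_2=-2]  = -9.
Change = -2 − (-9) = 7.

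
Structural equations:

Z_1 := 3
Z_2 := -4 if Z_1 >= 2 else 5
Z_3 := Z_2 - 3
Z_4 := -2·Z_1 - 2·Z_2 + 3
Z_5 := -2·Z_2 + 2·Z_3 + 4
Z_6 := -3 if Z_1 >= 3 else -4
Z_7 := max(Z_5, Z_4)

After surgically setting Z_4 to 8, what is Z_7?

8

The intervention breaks the incoming arrows to Z_4: Z_4 := -2·Z_1 - 2·Z_2 + 3 no longer applies, and Z_4 = 8.
Z_2 = -4 if Z_1 >= 2 else 5  [with Z_1=3]  = -4
Z_3 = Z_2 - 3  [with Z_2=-4]  = -7
Z_5 = -2·Z_2 + 2·Z_3 + 4  [with Z_2=-4, Z_3=-7]  = -2
Z_7 = max(Z_5, Z_4)  [with Z_5=-2, Z_4=8]  = 8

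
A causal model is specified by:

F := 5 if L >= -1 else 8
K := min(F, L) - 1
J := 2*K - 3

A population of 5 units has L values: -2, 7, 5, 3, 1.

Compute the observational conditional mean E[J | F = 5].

E[J|F=5] averages over only the 4 units with F=5 (L = 7, 5, 3, 1): J = 5, 5, 1, -3, mean 2.

2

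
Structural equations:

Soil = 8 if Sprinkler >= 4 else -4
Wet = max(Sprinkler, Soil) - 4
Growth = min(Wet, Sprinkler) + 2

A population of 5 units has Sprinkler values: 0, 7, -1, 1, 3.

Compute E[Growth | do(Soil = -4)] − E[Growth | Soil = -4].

1.25

do(Soil=-4) breaks Soil's dependence on Sprinkler. With Soil=-4 fixed, Growth across the units is -2, 5, -3, -1, 1, mean 0.
E[Growth|Soil=-4] averages over only the 4 units with Soil=-4 (Sprinkler = 0, -1, 1, 3): Growth = -2, -3, -1, 1, mean -1.25.
Difference = 0 − (-1.25) = 1.25.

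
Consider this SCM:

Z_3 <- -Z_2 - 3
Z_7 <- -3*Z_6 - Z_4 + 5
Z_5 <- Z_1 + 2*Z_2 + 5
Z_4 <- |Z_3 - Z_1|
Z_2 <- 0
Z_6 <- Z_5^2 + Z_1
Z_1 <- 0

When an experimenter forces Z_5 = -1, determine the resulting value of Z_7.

Under do(Z_5=-1), the mechanism Z_5 <- Z_1 + 2*Z_2 + 5 is discarded; Z_5 is fixed at -1.
Z_3 = -Z_2 - 3  [with Z_2=0]  = -3
Z_4 = |Z_3 - Z_1|  [with Z_3=-3, Z_1=0]  = 3
Z_6 = Z_5^2 + Z_1  [with Z_5=-1, Z_1=0]  = 1
Z_7 = -3*Z_6 - Z_4 + 5  [with Z_6=1, Z_4=3]  = -1

-1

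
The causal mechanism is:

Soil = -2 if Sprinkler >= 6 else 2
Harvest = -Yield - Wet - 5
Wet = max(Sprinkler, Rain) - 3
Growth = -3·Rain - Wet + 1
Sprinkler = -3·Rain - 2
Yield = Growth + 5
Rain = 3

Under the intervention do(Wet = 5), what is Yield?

Under do(Wet=5), the mechanism Wet = max(Sprinkler, Rain) - 3 is discarded; Wet is fixed at 5.
Growth = -3·Rain - Wet + 1  [with Rain=3, Wet=5]  = -13
Yield = Growth + 5  [with Growth=-13]  = -8

-8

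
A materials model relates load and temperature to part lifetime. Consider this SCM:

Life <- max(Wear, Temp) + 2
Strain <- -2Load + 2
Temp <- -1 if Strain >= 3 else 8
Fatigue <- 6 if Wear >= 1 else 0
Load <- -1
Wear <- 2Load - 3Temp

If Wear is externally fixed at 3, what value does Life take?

Under do(Wear=3), the mechanism Wear <- 2Load - 3Temp is discarded; Wear is fixed at 3.
Strain = -2Load + 2  [with Load=-1]  = 4
Temp = -1 if Strain >= 3 else 8  [with Strain=4]  = -1
Life = max(Wear, Temp) + 2  [with Wear=3, Temp=-1]  = 5

5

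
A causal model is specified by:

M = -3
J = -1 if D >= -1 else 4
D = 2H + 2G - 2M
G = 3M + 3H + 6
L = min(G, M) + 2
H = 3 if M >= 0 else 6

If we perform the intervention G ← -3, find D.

12

The intervention breaks the incoming arrows to G: G = 3M + 3H + 6 no longer applies, and G = -3.
H = 3 if M >= 0 else 6  [with M=-3]  = 6
D = 2H + 2G - 2M  [with H=6, G=-3, M=-3]  = 12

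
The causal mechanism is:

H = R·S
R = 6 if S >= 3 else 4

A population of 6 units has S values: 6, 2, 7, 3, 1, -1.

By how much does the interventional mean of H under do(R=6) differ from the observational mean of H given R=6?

Under do(R=6), R's equation is replaced by R=6 for every unit. Per-unit H: 36, 12, 42, 18, 6, -6. Mean = 18.
Conditioning on R=6 selects the 3 unit(s) with S ∈ {6, 7, 3}. Their H values: 36, 42, 18. Mean = 32.
Difference = 18 − 32 = -14.

-14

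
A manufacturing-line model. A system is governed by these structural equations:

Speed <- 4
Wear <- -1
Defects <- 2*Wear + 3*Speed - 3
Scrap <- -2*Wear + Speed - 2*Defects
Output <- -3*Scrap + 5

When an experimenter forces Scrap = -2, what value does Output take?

Intervening sets Scrap = -2 and removes its equation (Scrap <- -2*Wear + Speed - 2*Defects).
Output = -3*Scrap + 5  [with Scrap=-2]  = 11

11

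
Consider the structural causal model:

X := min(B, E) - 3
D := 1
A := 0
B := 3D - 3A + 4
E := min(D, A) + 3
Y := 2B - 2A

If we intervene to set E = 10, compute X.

4

The intervention breaks the incoming arrows to E: E := min(D, A) + 3 no longer applies, and E = 10.
B = 3D - 3A + 4  [with D=1, A=0]  = 7
X = min(B, E) - 3  [with B=7, E=10]  = 4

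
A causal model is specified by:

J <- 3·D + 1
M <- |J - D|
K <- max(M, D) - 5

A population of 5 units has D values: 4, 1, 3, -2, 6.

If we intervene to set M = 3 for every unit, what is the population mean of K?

-1.2

The intervention sets M=3 in all 5 units regardless of D. Recomputing K per unit gives -1, -2, -2, -2, 1; average -1.2.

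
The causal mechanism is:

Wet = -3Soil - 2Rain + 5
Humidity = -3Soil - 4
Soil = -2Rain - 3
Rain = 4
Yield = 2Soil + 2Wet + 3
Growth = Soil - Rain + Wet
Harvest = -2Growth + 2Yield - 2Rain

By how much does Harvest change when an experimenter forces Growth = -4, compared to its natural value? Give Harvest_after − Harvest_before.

The intervention breaks the incoming arrows to Growth: Growth = Soil - Rain + Wet no longer applies, and Growth = -4.
Soil = -2Rain - 3  [with Rain=4]  = -11
Wet = -3Soil - 2Rain + 5  [with Soil=-11, Rain=4]  = 30
Yield = 2Soil + 2Wet + 3  [with Soil=-11, Wet=30]  = 41
Harvest = -2Growth + 2Yield - 2Rain  [with Growth=-4, Yield=41, Rain=4]  = 82
Without intervention: Soil = -2Rain - 3  [with Rain=4]  = -11; Wet = -3Soil - 2Rain + 5  [with Soil=-11, Rain=4]  = 30; Growth = Soil - Rain + Wet  [with Soil=-11, Rain=4, Wet=30]  = 15; Yield = 2Soil + 2Wet + 3  [with Soil=-11, Wet=30]  = 41; Harvest = -2Growth + 2Yield - 2Rain  [with Growth=15, Yield=41, Rain=4]  = 44.
Change = 82 − 44 = 38.

38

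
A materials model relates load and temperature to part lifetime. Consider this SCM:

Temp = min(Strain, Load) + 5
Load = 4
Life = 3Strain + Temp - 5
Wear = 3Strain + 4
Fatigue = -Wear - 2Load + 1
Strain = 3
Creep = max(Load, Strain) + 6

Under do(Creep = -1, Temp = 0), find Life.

4

The joint intervention fixes Creep = -1, Temp = 0, removing each variable's own equation.
Life = 3Strain + Temp - 5  [with Strain=3, Temp=0]  = 4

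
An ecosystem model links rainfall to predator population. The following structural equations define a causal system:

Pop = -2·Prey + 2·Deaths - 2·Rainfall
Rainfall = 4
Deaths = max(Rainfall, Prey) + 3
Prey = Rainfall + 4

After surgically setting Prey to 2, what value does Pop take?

Under do(Prey=2), the mechanism Prey = Rainfall + 4 is discarded; Prey is fixed at 2.
Deaths = max(Rainfall, Prey) + 3  [with Rainfall=4, Prey=2]  = 7
Pop = -2·Prey + 2·Deaths - 2·Rainfall  [with Prey=2, Deaths=7, Rainfall=4]  = 2

2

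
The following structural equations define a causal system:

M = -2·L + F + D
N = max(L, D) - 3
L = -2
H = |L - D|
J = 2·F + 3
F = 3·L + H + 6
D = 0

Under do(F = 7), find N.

-3

The intervention breaks the incoming arrows to F: F = 3·L + H + 6 no longer applies, and F = 7.
No directed path runs from F to N, so N keeps its natural value.
N = max(L, D) - 3  [with L=-2, D=0]  = -3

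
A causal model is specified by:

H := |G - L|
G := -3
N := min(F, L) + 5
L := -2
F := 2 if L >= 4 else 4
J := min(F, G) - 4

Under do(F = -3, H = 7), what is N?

2

Setting F = -3, H = 7 by intervention discards those variables' equations.
N = min(F, L) + 5  [with F=-3, L=-2]  = 2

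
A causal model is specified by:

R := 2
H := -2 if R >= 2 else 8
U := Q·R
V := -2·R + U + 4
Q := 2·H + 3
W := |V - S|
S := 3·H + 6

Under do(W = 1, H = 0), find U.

The joint intervention fixes W = 1, H = 0, removing each variable's own equation.
Q = 2·H + 3  [with H=0]  = 3
U = Q·R  [with Q=3, R=2]  = 6

6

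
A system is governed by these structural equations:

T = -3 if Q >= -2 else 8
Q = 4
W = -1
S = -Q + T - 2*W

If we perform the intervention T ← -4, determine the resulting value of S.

The intervention breaks the incoming arrows to T: T = -3 if Q >= -2 else 8 no longer applies, and T = -4.
S = -Q + T - 2*W  [with Q=4, T=-4, W=-1]  = -6

-6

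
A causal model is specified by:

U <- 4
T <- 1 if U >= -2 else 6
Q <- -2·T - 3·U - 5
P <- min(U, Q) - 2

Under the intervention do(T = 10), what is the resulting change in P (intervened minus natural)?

Under do(T=10), the mechanism T <- 1 if U >= -2 else 6 is discarded; T is fixed at 10.
Q = -2·T - 3·U - 5  [with T=10, U=4]  = -37
P = min(U, Q) - 2  [with U=4, Q=-37]  = -39
Without intervention: T = 1 if U >= -2 else 6  [with U=4]  = 1; Q = -2·T - 3·U - 5  [with T=1, U=4]  = -19; P = min(U, Q) - 2  [with U=4, Q=-19]  = -21.
Change = -39 − (-21) = -18.

-18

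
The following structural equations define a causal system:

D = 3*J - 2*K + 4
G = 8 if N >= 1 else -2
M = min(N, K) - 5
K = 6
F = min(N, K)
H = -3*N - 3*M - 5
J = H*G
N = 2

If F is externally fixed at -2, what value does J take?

The intervention breaks the incoming arrows to F: F = min(N, K) no longer applies, and F = -2.
J is not downstream of the intervention, so its value is determined by the original equations.
M = min(N, K) - 5  [with N=2, K=6]  = -3
G = 8 if N >= 1 else -2  [with N=2]  = 8
H = -3*N - 3*M - 5  [with N=2, M=-3]  = -2
J = H*G  [with H=-2, G=8]  = -16

-16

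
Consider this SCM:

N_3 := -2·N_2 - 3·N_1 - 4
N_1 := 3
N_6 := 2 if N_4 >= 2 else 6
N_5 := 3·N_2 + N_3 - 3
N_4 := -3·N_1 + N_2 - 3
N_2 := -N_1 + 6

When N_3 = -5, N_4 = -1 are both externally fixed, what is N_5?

1

Setting N_3 = -5, N_4 = -1 by intervention discards those variables' equations.
N_2 = -N_1 + 6  [with N_1=3]  = 3
N_5 = 3·N_2 + N_3 - 3  [with N_2=3, N_3=-5]  = 1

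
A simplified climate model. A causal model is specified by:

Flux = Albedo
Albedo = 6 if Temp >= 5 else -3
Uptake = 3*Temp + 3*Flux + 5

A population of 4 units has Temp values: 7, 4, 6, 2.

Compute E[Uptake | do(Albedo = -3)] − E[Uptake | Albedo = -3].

Every unit gets Albedo=-3 under the intervention. Uptake values become 17, 8, 14, 2; E[Uptake|do(Albedo=-3)] = 10.25.
E[Uptake|Albedo=-3] averages over only the 2 units with Albedo=-3 (Temp = 4, 2): Uptake = 8, 2, mean 5.
Difference = 10.25 − 5 = 5.25.

5.25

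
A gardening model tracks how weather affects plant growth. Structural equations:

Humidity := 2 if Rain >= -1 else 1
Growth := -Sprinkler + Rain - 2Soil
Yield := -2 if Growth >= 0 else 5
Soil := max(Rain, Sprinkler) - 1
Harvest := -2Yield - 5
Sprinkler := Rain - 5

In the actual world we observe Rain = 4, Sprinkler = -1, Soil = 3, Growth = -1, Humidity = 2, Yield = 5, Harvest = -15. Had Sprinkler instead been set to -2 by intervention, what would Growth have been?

Under do(Sprinkler=-2), the mechanism Sprinkler := Rain - 5 is discarded; Sprinkler is fixed at -2.
Soil = max(Rain, Sprinkler) - 1  [with Rain=4, Sprinkler=-2]  = 3
Growth = -Sprinkler + Rain - 2Soil  [with Sprinkler=-2, Rain=4, Soil=3]  = 0

0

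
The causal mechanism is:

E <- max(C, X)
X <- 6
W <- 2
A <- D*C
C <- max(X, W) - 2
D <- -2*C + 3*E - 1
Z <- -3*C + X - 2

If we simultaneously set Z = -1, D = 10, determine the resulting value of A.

Setting Z = -1, D = 10 by intervention discards those variables' equations.
C = max(X, W) - 2  [with X=6, W=2]  = 4
A = D*C  [with D=10, C=4]  = 40

40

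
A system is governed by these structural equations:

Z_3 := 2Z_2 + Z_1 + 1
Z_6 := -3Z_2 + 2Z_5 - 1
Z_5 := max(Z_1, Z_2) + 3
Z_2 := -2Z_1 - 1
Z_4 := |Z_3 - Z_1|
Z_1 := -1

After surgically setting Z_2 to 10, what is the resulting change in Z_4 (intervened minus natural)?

18

Under do(Z_2=10), the mechanism Z_2 := -2Z_1 - 1 is discarded; Z_2 is fixed at 10.
Z_3 = 2Z_2 + Z_1 + 1  [with Z_2=10, Z_1=-1]  = 20
Z_4 = |Z_3 - Z_1|  [with Z_3=20, Z_1=-1]  = 21
Without intervention: Z_2 = -2Z_1 - 1  [with Z_1=-1]  = 1; Z_3 = 2Z_2 + Z_1 + 1  [with Z_2=1, Z_1=-1]  = 2; Z_4 = |Z_3 - Z_1|  [with Z_3=2, Z_1=-1]  = 3.
Change = 21 − 3 = 18.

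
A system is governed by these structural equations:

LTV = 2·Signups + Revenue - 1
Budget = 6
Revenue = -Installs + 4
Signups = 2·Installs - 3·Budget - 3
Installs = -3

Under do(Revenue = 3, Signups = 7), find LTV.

16

The joint intervention fixes Revenue = 3, Signups = 7, removing each variable's own equation.
LTV = 2·Signups + Revenue - 1  [with Signups=7, Revenue=3]  = 16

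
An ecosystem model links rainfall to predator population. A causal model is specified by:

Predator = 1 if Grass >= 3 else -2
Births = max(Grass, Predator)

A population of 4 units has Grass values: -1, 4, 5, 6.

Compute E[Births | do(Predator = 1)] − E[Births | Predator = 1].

Under do(Predator=1), Predator's equation is replaced by Predator=1 for every unit. Per-unit Births: 1, 4, 5, 6. Mean = 4.
Conditioning on Predator=1 selects the 3 unit(s) with Grass ∈ {4, 5, 6}. Their Births values: 4, 5, 6. Mean = 5.
Difference = 4 − 5 = -1.

-1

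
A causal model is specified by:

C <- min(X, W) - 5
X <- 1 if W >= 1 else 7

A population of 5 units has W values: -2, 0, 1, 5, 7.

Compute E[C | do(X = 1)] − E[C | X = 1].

-0.8

do(X=1) breaks X's dependence on W. With X=1 fixed, C across the units is -7, -5, -4, -4, -4, mean -4.8.
Conditioning on X=1 selects the 3 unit(s) with W ∈ {1, 5, 7}. Their C values: -4, -4, -4. Mean = -4.
Difference = -4.8 − (-4) = -0.8.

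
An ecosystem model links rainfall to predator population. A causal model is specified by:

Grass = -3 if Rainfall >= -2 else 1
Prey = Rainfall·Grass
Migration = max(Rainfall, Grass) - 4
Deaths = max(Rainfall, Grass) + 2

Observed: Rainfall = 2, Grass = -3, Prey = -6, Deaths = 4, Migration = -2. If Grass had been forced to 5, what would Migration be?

do(Grass=5) replaces the equation Grass = -3 if Rainfall >= -2 else 1 with the constant Grass = 5.
Migration = max(Rainfall, Grass) - 4  [with Rainfall=2, Grass=5]  = 1

1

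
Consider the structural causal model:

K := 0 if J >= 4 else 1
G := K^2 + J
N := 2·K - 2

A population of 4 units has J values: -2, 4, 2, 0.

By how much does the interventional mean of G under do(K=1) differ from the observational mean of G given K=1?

do(K=1) breaks K's dependence on J. With K=1 fixed, G across the units is -1, 5, 3, 1, mean 2.
Observing K=1 restricts to units where K's equation naturally yields 1: J ∈ {-2, 2, 0}. In that subpopulation G = -1, 3, 1, mean 1.
Difference = 2 − 1 = 1.

1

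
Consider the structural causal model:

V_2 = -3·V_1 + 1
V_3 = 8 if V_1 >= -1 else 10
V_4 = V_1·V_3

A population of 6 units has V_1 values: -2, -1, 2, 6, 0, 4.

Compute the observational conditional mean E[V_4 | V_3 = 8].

17.6

Conditioning on V_3=8 selects the 5 unit(s) with V_1 ∈ {-1, 2, 6, 0, 4}. Their V_4 values: -8, 16, 48, 0, 32. Mean = 17.6.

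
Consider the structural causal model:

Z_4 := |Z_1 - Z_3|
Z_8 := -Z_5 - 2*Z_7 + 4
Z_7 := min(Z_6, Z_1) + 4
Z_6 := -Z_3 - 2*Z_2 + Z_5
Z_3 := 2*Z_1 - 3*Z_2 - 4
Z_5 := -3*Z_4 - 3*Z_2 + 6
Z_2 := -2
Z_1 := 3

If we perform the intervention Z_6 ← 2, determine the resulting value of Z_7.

6

Intervening sets Z_6 = 2 and removes its equation (Z_6 := -Z_3 - 2*Z_2 + Z_5).
Z_7 = min(Z_6, Z_1) + 4  [with Z_6=2, Z_1=3]  = 6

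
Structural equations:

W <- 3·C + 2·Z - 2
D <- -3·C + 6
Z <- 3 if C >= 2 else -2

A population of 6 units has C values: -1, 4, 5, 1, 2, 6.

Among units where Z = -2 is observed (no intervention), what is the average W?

Observing Z=-2 restricts to units where Z's equation naturally yields -2: C ∈ {-1, 1}. In that subpopulation W = -9, -3, mean -6.

-6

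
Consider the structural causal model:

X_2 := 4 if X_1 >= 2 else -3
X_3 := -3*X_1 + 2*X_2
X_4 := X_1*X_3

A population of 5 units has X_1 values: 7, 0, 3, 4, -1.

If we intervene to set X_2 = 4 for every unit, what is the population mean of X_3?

Under do(X_2=4), X_2's equation is replaced by X_2=4 for every unit. Per-unit X_3: -13, 8, -1, -4, 11. Mean = 0.2.

0.2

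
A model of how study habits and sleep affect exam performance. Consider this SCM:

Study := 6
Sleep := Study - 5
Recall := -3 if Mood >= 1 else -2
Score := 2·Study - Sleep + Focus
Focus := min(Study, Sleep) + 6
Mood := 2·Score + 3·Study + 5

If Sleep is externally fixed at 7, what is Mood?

57

do(Sleep=7) replaces the equation Sleep := Study - 5 with the constant Sleep = 7.
Focus = min(Study, Sleep) + 6  [with Study=6, Sleep=7]  = 12
Score = 2·Study - Sleep + Focus  [with Study=6, Sleep=7, Focus=12]  = 17
Mood = 2·Score + 3·Study + 5  [with Score=17, Study=6]  = 57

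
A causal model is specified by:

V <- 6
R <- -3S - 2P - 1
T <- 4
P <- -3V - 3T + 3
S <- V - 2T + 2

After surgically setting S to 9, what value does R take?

26

do(S=9) replaces the equation S <- V - 2T + 2 with the constant S = 9.
P = -3V - 3T + 3  [with V=6, T=4]  = -27
R = -3S - 2P - 1  [with S=9, P=-27]  = 26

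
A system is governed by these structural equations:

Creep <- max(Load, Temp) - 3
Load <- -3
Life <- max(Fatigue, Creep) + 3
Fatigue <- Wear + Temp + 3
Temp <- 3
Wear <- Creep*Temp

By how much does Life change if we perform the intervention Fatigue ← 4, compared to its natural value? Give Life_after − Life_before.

-2

The intervention breaks the incoming arrows to Fatigue: Fatigue <- Wear + Temp + 3 no longer applies, and Fatigue = 4.
Creep = max(Load, Temp) - 3  [with Load=-3, Temp=3]  = 0
Life = max(Fatigue, Creep) + 3  [with Fatigue=4, Creep=0]  = 7
Without intervention: Creep = max(Load, Temp) - 3  [with Load=-3, Temp=3]  = 0; Wear = Creep*Temp  [with Creep=0, Temp=3]  = 0; Fatigue = Wear + Temp + 3  [with Wear=0, Temp=3]  = 6; Life = max(Fatigue, Creep) + 3  [with Fatigue=6, Creep=0]  = 9.
Change = 7 − 9 = -2.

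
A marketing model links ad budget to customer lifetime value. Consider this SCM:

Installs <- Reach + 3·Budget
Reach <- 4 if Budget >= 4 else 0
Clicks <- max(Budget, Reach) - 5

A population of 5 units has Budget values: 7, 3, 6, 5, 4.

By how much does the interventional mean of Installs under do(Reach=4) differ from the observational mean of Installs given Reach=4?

-1.5

do(Reach=4) breaks Reach's dependence on Budget. With Reach=4 fixed, Installs across the units is 25, 13, 22, 19, 16, mean 19.
Conditioning on Reach=4 selects the 4 unit(s) with Budget ∈ {7, 6, 5, 4}. Their Installs values: 25, 22, 19, 16. Mean = 20.5.
Difference = 19 − 20.5 = -1.5.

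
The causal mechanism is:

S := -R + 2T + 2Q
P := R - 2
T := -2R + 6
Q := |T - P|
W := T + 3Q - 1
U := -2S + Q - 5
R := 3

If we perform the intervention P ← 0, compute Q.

Under do(P=0), the mechanism P := R - 2 is discarded; P is fixed at 0.
T = -2R + 6  [with R=3]  = 0
Q = |T - P|  [with T=0, P=0]  = 0

0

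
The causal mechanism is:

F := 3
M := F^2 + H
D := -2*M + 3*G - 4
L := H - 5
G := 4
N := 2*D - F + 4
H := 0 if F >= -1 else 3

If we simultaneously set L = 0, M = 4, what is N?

Setting L = 0, M = 4 by intervention discards those variables' equations.
D = -2*M + 3*G - 4  [with M=4, G=4]  = 0
N = 2*D - F + 4  [with D=0, F=3]  = 1

1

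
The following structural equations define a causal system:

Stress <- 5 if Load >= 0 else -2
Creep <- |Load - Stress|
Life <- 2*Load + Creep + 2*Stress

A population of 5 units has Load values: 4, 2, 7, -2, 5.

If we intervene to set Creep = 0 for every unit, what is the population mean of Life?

13.6

do(Creep=0) breaks Creep's dependence on Load. With Creep=0 fixed, Life across the units is 18, 14, 24, -8, 20, mean 13.6.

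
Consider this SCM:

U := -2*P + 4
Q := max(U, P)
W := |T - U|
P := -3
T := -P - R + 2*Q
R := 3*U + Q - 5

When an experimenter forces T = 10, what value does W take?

0

The intervention breaks the incoming arrows to T: T := -P - R + 2*Q no longer applies, and T = 10.
U = -2*P + 4  [with P=-3]  = 10
W = |T - U|  [with T=10, U=10]  = 0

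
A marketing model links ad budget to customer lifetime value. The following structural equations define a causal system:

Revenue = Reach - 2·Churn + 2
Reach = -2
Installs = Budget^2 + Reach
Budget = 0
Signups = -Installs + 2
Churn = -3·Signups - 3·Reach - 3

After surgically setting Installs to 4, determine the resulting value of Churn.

do(Installs=4) replaces the equation Installs = Budget^2 + Reach with the constant Installs = 4.
Signups = -Installs + 2  [with Installs=4]  = -2
Churn = -3·Signups - 3·Reach - 3  [with Signups=-2, Reach=-2]  = 9

9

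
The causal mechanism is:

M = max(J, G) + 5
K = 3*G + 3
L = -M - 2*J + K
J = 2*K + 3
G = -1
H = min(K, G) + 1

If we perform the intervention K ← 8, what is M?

do(K=8) replaces the equation K = 3*G + 3 with the constant K = 8.
J = 2*K + 3  [with K=8]  = 19
M = max(J, G) + 5  [with J=19, G=-1]  = 24

24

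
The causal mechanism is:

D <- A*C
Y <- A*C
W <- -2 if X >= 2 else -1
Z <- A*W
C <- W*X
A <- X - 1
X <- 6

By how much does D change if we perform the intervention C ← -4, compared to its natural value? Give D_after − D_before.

40

The intervention breaks the incoming arrows to C: C <- W*X no longer applies, and C = -4.
A = X - 1  [with X=6]  = 5
D = A*C  [with A=5, C=-4]  = -20
Without intervention: W = -2 if X >= 2 else -1  [with X=6]  = -2; C = W*X  [with W=-2, X=6]  = -12; A = X - 1  [with X=6]  = 5; D = A*C  [with A=5, C=-12]  = -60.
Change = -20 − (-60) = 40.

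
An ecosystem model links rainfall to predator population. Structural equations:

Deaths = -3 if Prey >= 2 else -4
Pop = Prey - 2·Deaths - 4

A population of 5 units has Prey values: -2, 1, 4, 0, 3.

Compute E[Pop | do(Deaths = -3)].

Under do(Deaths=-3), Deaths's equation is replaced by Deaths=-3 for every unit. Per-unit Pop: 0, 3, 6, 2, 5. Mean = 3.2.

3.2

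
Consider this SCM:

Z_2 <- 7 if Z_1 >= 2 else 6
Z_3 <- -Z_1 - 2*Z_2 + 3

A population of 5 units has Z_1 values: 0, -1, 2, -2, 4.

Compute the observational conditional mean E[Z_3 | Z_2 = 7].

-14

Conditioning on Z_2=7 selects the 2 unit(s) with Z_1 ∈ {2, 4}. Their Z_3 values: -13, -15. Mean = -14.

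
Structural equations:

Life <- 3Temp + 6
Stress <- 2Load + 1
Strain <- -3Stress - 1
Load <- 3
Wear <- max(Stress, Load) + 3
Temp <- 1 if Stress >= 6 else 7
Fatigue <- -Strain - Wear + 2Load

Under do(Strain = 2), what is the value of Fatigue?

The intervention breaks the incoming arrows to Strain: Strain <- -3Stress - 1 no longer applies, and Strain = 2.
Stress = 2Load + 1  [with Load=3]  = 7
Wear = max(Stress, Load) + 3  [with Stress=7, Load=3]  = 10
Fatigue = -Strain - Wear + 2Load  [with Strain=2, Wear=10, Load=3]  = -6

-6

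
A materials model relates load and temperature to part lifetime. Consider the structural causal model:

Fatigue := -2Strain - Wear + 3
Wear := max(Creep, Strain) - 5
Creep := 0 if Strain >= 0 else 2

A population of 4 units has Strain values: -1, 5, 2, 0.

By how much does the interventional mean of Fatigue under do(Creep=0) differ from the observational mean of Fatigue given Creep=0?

2.25

The intervention sets Creep=0 in all 4 units regardless of Strain. Recomputing Fatigue per unit gives 10, -7, 2, 8; average 3.25.
E[Fatigue|Creep=0] averages over only the 3 units with Creep=0 (Strain = 5, 2, 0): Fatigue = -7, 2, 8, mean 1.
Difference = 3.25 − 1 = 2.25.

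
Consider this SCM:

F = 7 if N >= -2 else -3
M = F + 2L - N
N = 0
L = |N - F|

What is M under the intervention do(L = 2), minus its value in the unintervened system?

The intervention breaks the incoming arrows to L: L = |N - F| no longer applies, and L = 2.
F = 7 if N >= -2 else -3  [with N=0]  = 7
M = F + 2L - N  [with F=7, L=2, N=0]  = 11
Without intervention: F = 7 if N >= -2 else -3  [with N=0]  = 7; L = |N - F|  [with N=0, F=7]  = 7; M = F + 2L - N  [with F=7, L=7, N=0]  = 21.
Change = 11 − 21 = -10.

-10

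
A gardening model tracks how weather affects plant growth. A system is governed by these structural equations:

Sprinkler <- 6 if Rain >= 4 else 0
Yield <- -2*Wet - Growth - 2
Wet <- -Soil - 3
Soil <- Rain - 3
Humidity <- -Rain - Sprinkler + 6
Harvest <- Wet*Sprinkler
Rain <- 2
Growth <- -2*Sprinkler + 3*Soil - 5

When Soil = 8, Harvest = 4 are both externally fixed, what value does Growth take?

The joint intervention fixes Soil = 8, Harvest = 4, removing each variable's own equation.
Sprinkler = 6 if Rain >= 4 else 0  [with Rain=2]  = 0
Growth = -2*Sprinkler + 3*Soil - 5  [with Sprinkler=0, Soil=8]  = 19

19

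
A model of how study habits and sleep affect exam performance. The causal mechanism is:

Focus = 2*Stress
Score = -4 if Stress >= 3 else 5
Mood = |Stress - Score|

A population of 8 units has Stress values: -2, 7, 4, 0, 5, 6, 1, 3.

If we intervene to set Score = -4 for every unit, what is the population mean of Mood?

do(Score=-4) breaks Score's dependence on Stress. With Score=-4 fixed, Mood across the units is 2, 11, 8, 4, 9, 10, 5, 7, mean 7.

7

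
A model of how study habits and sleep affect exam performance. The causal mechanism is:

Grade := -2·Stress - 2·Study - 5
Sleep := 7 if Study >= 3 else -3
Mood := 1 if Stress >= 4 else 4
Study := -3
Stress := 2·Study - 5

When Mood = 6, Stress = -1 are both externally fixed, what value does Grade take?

3

The joint intervention fixes Mood = 6, Stress = -1, removing each variable's own equation.
Grade = -2·Stress - 2·Study - 5  [with Stress=-1, Study=-3]  = 3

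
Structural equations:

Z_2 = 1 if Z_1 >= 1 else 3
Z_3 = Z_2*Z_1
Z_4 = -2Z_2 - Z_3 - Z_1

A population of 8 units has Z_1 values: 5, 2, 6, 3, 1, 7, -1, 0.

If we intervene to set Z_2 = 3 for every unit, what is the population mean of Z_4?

Every unit gets Z_2=3 under the intervention. Z_4 values become -26, -14, -30, -18, -10, -34, -2, -6; E[Z_4|do(Z_2=3)] = -17.5.

-17.5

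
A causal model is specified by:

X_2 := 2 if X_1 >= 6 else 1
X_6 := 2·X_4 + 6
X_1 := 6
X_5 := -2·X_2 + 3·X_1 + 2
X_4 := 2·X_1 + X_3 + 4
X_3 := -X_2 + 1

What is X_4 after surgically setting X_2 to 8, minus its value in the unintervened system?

-6

Under do(X_2=8), the mechanism X_2 := 2 if X_1 >= 6 else 1 is discarded; X_2 is fixed at 8.
X_3 = -X_2 + 1  [with X_2=8]  = -7
X_4 = 2·X_1 + X_3 + 4  [with X_1=6, X_3=-7]  = 9
Without intervention: X_2 = 2 if X_1 >= 6 else 1  [with X_1=6]  = 2; X_3 = -X_2 + 1  [with X_2=2]  = -1; X_4 = 2·X_1 + X_3 + 4  [with X_1=6, X_3=-1]  = 15.
Change = 9 − 15 = -6.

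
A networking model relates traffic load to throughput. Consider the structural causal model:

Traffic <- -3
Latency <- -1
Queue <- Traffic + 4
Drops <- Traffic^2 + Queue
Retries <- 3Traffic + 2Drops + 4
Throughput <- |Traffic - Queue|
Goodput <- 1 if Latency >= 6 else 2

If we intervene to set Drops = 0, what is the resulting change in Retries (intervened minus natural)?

-20

Intervening sets Drops = 0 and removes its equation (Drops <- Traffic^2 + Queue).
Retries = 3Traffic + 2Drops + 4  [with Traffic=-3, Drops=0]  = -5
Without intervention: Queue = Traffic + 4  [with Traffic=-3]  = 1; Drops = Traffic^2 + Queue  [with Traffic=-3, Queue=1]  = 10; Retries = 3Traffic + 2Drops + 4  [with Traffic=-3, Drops=10]  = 15.
Change = -5 − 15 = -20.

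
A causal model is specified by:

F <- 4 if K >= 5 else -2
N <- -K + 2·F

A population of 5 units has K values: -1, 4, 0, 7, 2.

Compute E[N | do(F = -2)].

The intervention sets F=-2 in all 5 units regardless of K. Recomputing N per unit gives -3, -8, -4, -11, -6; average -6.4.

-6.4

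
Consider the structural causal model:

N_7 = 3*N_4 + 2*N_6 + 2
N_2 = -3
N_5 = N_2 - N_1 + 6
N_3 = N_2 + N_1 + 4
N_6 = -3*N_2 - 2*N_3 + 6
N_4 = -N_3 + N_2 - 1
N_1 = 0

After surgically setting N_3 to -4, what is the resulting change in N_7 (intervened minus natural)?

35

The intervention breaks the incoming arrows to N_3: N_3 = N_2 + N_1 + 4 no longer applies, and N_3 = -4.
N_4 = -N_3 + N_2 - 1  [with N_3=-4, N_2=-3]  = 0
N_6 = -3*N_2 - 2*N_3 + 6  [with N_2=-3, N_3=-4]  = 23
N_7 = 3*N_4 + 2*N_6 + 2  [with N_4=0, N_6=23]  = 48
Without intervention: N_3 = N_2 + N_1 + 4  [with N_2=-3, N_1=0]  = 1; N_4 = -N_3 + N_2 - 1  [with N_3=1, N_2=-3]  = -5; N_6 = -3*N_2 - 2*N_3 + 6  [with N_2=-3, N_3=1]  = 13; N_7 = 3*N_4 + 2*N_6 + 2  [with N_4=-5, N_6=13]  = 13.
Change = 48 − 13 = 35.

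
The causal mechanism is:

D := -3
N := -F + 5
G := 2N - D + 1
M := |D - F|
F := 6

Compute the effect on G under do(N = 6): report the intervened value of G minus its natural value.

Intervening sets N = 6 and removes its equation (N := -F + 5).
G = 2N - D + 1  [with N=6, D=-3]  = 16
Without intervention: N = -F + 5  [with F=6]  = -1; G = 2N - D + 1  [with N=-1, D=-3]  = 2.
Change = 16 − 2 = 14.

14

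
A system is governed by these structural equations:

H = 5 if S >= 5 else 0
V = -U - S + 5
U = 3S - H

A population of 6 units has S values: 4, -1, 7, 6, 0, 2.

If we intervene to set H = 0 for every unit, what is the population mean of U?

do(H=0) breaks H's dependence on S. With H=0 fixed, U across the units is 12, -3, 21, 18, 0, 6, mean 9.

9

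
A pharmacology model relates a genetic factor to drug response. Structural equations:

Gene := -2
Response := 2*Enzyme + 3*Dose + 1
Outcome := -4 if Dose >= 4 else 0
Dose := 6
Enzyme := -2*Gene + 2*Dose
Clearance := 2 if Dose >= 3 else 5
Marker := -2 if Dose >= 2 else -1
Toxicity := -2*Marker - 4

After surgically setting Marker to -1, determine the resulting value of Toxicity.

Under do(Marker=-1), the mechanism Marker := -2 if Dose >= 2 else -1 is discarded; Marker is fixed at -1.
Toxicity = -2*Marker - 4  [with Marker=-1]  = -2

-2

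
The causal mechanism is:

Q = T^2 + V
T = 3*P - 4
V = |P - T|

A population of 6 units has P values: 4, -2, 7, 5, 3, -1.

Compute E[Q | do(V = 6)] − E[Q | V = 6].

Every unit gets V=6 under the intervention. Q values become 70, 106, 295, 127, 31, 55; E[Q|do(V=6)] = 114.
E[Q|V=6] averages over only the 2 units with V=6 (P = 5, -1): Q = 127, 55, mean 91.
Difference = 114 − 91 = 23.

23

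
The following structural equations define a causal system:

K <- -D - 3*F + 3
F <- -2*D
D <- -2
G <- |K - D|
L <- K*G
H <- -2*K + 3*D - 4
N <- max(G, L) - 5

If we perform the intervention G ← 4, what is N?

-1

The intervention breaks the incoming arrows to G: G <- |K - D| no longer applies, and G = 4.
F = -2*D  [with D=-2]  = 4
K = -D - 3*F + 3  [with D=-2, F=4]  = -7
L = K*G  [with K=-7, G=4]  = -28
N = max(G, L) - 5  [with G=4, L=-28]  = -1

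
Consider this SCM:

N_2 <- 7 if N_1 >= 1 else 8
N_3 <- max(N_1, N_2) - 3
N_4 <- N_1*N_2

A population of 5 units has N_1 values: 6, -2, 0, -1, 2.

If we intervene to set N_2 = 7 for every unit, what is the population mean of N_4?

7

Under do(N_2=7), N_2's equation is replaced by N_2=7 for every unit. Per-unit N_4: 42, -14, 0, -7, 14. Mean = 7.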